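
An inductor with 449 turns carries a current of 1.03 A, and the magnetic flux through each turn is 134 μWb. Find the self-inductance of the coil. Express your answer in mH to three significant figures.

L ≈ 58.4 mH

Self-inductance is defined by L = NΦ_B/I (flux linkage over current).
L = (449)(1.340×10^-4 Wb)/(1.03 A) = 5.841×10^-2 H.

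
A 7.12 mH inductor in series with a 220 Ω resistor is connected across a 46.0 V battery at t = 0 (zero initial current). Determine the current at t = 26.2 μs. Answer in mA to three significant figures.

τ = L/R = 7.120×10^-3/220 = 3.236×10^-5 s; final current I_∞ = ε/R = 46.0/220 = 0.2091 A.
I(t) = I_∞(1 − e^(−t/τ)) with t/τ = 0.810.
I = (0.2091)(1 − e^(−0.810)) = 0.116 A.

I ≈ 116 mA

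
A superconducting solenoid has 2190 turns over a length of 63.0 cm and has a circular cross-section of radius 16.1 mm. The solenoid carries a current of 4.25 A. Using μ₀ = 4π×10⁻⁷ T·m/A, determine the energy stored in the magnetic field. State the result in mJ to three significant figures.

U ≈ 70.4 mJ

A = πr² = π(1.610×10^-2 m)² = 8.143×10^-4 m².
L = μ₀N²A/ℓ = (4π×10⁻⁷)(2190)²(8.143×10^-4)/(0.63) = 7.790×10^-3 H.
U = ½LI² = ½(7.790×10^-3)(4.25)² = 7.036×10^-2 J.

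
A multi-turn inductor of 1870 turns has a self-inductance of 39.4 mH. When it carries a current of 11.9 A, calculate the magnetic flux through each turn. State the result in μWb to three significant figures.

Φ_B ≈ 251 μWb

From L = NΦ_B/I, the flux per turn is Φ_B = LI/N.
Φ_B = (3.940×10^-2 H)(11.9 A)/1870 = 2.507×10^-4 Wb.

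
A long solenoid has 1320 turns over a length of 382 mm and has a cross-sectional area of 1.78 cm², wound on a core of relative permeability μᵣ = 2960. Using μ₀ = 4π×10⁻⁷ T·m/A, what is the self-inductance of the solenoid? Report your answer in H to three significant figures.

A = 1.78 cm² = 1.780×10^-4 m².
For a long solenoid, L = μ₀μᵣN²A/ℓ.
L = (4π×10⁻⁷)(2960)(1320)²(1.780×10^-4)/(0.382 m) = 3.02 H.

L ≈ 3.02 H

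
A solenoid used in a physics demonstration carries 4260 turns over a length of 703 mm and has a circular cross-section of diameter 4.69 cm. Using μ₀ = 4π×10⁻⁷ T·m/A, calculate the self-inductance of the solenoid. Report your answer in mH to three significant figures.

A = π(d/2)² = π(2.345×10^-2 m)² = 1.728×10^-3 m².
For a long solenoid, L = μ₀N²A/ℓ.
L = (4π×10⁻⁷)(4260)²(1.728×10^-3)/(0.703 m) = 5.604×10^-2 H.

L ≈ 56.0 mH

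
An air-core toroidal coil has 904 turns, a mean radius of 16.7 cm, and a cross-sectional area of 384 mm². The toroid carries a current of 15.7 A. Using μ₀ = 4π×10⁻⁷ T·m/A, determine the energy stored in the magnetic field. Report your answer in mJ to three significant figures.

L = μ₀N²A/(2πR) = (4π×10⁻⁷)(904)²(3.840×10^-4)/(2π×0.167) = 3.758×10^-4 H.
U = ½LI² = ½(3.758×10^-4)(15.7)² = 4.632×10^-2 J.

U ≈ 46.3 mJ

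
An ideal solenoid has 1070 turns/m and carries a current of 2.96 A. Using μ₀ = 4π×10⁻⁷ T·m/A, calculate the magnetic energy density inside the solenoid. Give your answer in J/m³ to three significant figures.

u ≈ 6.30 J/m³

B = μ₀nI = (4π×10⁻⁷)(1.070×10^3)(2.96) = 3.980×10^-3 T.
u = B²/(2μ₀) = (3.980×10^-3)²/(2×4π×10⁻⁷) = 6.303 J/m³.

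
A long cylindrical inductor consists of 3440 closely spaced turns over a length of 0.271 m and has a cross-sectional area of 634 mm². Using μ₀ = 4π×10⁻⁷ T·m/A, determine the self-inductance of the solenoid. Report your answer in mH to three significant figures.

A = 634 mm² = 6.340×10^-4 m².
For a long solenoid, L = μ₀N²A/ℓ.
L = (4π×10⁻⁷)(3440)²(6.340×10^-4)/(0.271 m) = 3.479×10^-2 H.

L ≈ 34.8 mH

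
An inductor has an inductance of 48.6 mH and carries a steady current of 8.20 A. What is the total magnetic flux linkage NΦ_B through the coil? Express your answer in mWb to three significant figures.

From L = NΦ_B/I, the flux linkage is NΦ_B = LI.
NΦ_B = (4.860×10^-2 H)(8.20 A) = 0.3985 Wb.

NΦ_B ≈ 399 mWb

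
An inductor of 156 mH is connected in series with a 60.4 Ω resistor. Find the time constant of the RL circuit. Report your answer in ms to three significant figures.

τ = L/R = (0.156 H)/(60.4 Ω) = 2.583×10^-3 s.

τ ≈ 2.58 ms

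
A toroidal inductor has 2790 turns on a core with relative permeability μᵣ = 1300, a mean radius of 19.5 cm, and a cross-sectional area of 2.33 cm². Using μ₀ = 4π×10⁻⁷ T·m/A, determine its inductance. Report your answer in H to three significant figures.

L ≈ 2.42 H

For a thin toroid, L = μ₀μᵣN²A/(2πR).
L = (4π×10⁻⁷)(1300)(2790)²(2.330×10^-4) / (2π×0.195 m) = 2.418 H.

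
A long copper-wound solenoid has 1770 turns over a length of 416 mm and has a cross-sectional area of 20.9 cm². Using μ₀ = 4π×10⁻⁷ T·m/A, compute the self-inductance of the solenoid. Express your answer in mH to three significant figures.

L ≈ 19.8 mH

A = 20.9 cm² = 2.090×10^-3 m².
For a long solenoid, L = μ₀N²A/ℓ.
L = (4π×10⁻⁷)(1770)²(2.090×10^-3)/(0.416 m) = 1.978×10^-2 H.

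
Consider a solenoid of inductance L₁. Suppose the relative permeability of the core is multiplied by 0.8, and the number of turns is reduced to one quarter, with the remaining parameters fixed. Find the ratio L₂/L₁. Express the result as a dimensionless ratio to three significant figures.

L₂/L₁ = 0.0500

For a solenoid, L ∝ μᵣN²A/ℓ.
L₂/L₁ = (0.8) × (0.25)^2 = 0.0500.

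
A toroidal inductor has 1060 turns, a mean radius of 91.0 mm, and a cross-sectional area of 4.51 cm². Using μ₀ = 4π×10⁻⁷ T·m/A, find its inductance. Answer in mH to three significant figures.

For a thin toroid, L = μ₀N²A/(2πR).
L = (4π×10⁻⁷)(1060)²(4.510×10^-4) / (2π×9.100×10^-2 m) = 1.114×10^-3 H.

L ≈ 1.11 mH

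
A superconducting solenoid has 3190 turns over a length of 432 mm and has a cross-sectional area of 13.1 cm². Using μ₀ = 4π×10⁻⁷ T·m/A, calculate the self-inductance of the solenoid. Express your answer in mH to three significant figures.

A = 13.1 cm² = 1.310×10^-3 m².
For a long solenoid, L = μ₀N²A/ℓ.
L = (4π×10⁻⁷)(3190)²(1.310×10^-3)/(0.432 m) = 3.878×10^-2 H.

L ≈ 38.8 mH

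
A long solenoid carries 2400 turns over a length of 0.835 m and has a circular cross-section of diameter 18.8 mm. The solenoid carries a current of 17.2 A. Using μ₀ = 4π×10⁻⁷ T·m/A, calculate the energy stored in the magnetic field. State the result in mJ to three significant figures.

U ≈ 356 mJ

A = π(d/2)² = π(9.400×10^-3 m)² = 2.776×10^-4 m².
L = μ₀N²A/ℓ = (4π×10⁻⁷)(2400)²(2.776×10^-4)/(0.835) = 2.406×10^-3 H.
U = ½LI² = ½(2.406×10^-3)(17.2)² = 0.3559 J.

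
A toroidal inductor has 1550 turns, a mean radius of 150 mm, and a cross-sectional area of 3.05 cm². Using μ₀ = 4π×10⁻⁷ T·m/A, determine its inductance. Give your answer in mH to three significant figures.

For a thin toroid, L = μ₀N²A/(2πR).
L = (4π×10⁻⁷)(1550)²(3.050×10^-4) / (2π×0.15 m) = 9.770×10^-4 H.

L ≈ 0.977 mH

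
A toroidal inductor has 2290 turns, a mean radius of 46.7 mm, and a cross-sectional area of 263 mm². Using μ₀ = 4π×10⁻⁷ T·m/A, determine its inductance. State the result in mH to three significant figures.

For a thin toroid, L = μ₀N²A/(2πR).
L = (4π×10⁻⁷)(2290)²(2.630×10^-4) / (2π×4.670×10^-2 m) = 5.907×10^-3 H.

L ≈ 5.91 mH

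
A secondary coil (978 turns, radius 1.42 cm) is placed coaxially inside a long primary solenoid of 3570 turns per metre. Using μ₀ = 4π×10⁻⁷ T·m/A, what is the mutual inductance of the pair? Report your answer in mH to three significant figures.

M ≈ 2.78 mH

The outer solenoid produces a uniform field B₁ = μ₀n₁I₁ across the inner coil,
so the flux linkage is N₂Φ = N₂B₁A₂ = μ₀n₁N₂A₂·I₁, giving M = μ₀n₁N₂A₂.
A₂ = πr² = π(1.420×10^-2 m)² = 6.3347×10^-4 m².
M = (4π×10⁻⁷)(3570)(978)(6.3347×10^-4) = 2.779×10^-3 H.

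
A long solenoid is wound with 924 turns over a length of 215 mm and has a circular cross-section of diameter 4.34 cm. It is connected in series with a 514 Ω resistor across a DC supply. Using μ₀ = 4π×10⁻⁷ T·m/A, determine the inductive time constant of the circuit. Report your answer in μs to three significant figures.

τ ≈ 14.4 μs

A = π(d/2)² = π(2.170×10^-2 m)² = 1.479×10^-3 m².
L = μ₀N²A/ℓ = (4π×10⁻⁷)(924)²(1.479×10^-3)/(0.215) = 7.382×10^-3 H.
τ = L/R = (7.382×10^-3)/(514) = 1.436×10^-5 s.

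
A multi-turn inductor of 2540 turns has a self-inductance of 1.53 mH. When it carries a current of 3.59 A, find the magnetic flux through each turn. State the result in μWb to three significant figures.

From L = NΦ_B/I, the flux per turn is Φ_B = LI/N.
Φ_B = (1.530×10^-3 H)(3.59 A)/2540 = 2.162×10^-6 Wb.

Φ_B ≈ 2.16 μWb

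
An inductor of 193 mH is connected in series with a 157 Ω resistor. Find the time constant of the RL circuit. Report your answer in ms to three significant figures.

τ = L/R = (0.193 H)/(157 Ω) = 1.229×10^-3 s.

τ ≈ 1.23 ms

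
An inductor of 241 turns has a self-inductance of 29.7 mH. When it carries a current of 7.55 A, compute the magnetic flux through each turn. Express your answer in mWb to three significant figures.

Φ_B ≈ 0.930 mWb

From L = NΦ_B/I, the flux per turn is Φ_B = LI/N.
Φ_B = (2.970×10^-2 H)(7.55 A)/241 = 9.304×10^-4 Wb.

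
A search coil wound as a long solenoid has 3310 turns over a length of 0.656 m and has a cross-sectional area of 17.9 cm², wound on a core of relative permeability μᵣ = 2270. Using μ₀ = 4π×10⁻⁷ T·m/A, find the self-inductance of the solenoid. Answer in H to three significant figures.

A = 17.9 cm² = 1.790×10^-3 m².
For a long solenoid, L = μ₀μᵣN²A/ℓ.
L = (4π×10⁻⁷)(2270)(3310)²(1.790×10^-3)/(0.656 m) = 85.28 H.

L ≈ 85.3 H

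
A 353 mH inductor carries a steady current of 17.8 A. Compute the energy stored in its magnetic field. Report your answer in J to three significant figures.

U ≈ 55.9 J

Stored magnetic energy: U = ½LI².
U = ½(0.353 H)(17.8 A)² = 55.92 J.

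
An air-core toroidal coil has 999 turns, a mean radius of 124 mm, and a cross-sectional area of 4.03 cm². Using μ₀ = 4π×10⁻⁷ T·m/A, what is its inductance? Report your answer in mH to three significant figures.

L ≈ 0.649 mH

For a thin toroid, L = μ₀N²A/(2πR).
L = (4π×10⁻⁷)(999)²(4.030×10^-4) / (2π×0.124 m) = 6.487×10^-4 H.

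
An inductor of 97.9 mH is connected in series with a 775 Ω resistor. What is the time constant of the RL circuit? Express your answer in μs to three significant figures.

τ ≈ 126 μs

τ = L/R = (9.790×10^-2 H)/(775 Ω) = 1.263×10^-4 s.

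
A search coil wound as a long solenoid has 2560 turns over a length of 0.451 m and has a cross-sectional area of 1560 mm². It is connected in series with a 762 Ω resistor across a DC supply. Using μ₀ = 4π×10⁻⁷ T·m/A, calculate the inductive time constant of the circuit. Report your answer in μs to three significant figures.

A = 1560 mm² = 1.560×10^-3 m².
L = μ₀N²A/ℓ = (4π×10⁻⁷)(2560)²(1.560×10^-3)/(0.451) = 2.849×10^-2 H.
τ = L/R = (2.849×10^-2)/(762) = 3.738×10^-5 s.

τ ≈ 37.4 μs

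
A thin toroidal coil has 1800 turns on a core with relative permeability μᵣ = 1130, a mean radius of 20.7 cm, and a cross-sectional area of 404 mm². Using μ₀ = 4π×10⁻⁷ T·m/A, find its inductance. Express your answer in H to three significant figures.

For a thin toroid, L = μ₀μᵣN²A/(2πR).
L = (4π×10⁻⁷)(1130)(1800)²(4.040×10^-4) / (2π×0.207 m) = 1.429 H.

L ≈ 1.43 H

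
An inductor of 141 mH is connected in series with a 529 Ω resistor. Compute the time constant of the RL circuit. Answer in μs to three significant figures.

τ ≈ 267 μs

τ = L/R = (0.141 H)/(529 Ω) = 2.665×10^-4 s.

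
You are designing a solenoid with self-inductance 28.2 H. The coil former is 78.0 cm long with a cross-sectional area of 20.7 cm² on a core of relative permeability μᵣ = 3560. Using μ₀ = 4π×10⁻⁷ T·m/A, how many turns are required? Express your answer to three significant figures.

A = 20.7 cm² = 2.070×10^-3 m².
From L = μ₀μᵣN²A/ℓ, N = √(Lℓ / (μ₀μᵣA)).
N = √[(28.2)(0.78) / ((4π×10⁻⁷)(3560)×2.070×10^-3)] = √(2.375×10^6) ≈ 1541.2.

N ≈ 1540 turns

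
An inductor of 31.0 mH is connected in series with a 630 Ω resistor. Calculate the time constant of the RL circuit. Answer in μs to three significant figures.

τ ≈ 49.2 μs

τ = L/R = (3.100×10^-2 H)/(630 Ω) = 4.921×10^-5 s.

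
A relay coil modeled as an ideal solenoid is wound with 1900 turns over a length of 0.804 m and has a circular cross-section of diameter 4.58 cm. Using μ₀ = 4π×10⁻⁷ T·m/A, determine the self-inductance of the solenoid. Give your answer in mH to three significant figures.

A = π(d/2)² = π(2.290×10^-2 m)² = 1.647×10^-3 m².
For a long solenoid, L = μ₀N²A/ℓ.
L = (4π×10⁻⁷)(1900)²(1.647×10^-3)/(0.804 m) = 9.296×10^-3 H.

L ≈ 9.30 mH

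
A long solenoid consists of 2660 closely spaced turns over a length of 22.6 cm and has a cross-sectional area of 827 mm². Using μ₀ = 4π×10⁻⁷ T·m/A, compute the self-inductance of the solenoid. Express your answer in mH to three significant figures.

L ≈ 32.5 mH

A = 827 mm² = 8.270×10^-4 m².
For a long solenoid, L = μ₀N²A/ℓ.
L = (4π×10⁻⁷)(2660)²(8.270×10^-4)/(0.226 m) = 3.254×10^-2 H.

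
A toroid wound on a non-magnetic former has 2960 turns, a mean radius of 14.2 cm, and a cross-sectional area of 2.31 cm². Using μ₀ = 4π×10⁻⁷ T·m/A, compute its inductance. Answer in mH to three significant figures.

L ≈ 2.85 mH

For a thin toroid, L = μ₀N²A/(2πR).
L = (4π×10⁻⁷)(2960)²(2.310×10^-4) / (2π×0.142 m) = 2.851×10^-3 H.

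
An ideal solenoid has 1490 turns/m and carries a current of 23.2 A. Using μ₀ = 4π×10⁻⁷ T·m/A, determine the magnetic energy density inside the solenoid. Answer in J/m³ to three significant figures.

u ≈ 751 J/m³

B = μ₀nI = (4π×10⁻⁷)(1.490×10^3)(23.2) = 4.344×10^-2 T.
u = B²/(2μ₀) = (4.344×10^-2)²/(2×4π×10⁻⁷) = 750.8 J/m³.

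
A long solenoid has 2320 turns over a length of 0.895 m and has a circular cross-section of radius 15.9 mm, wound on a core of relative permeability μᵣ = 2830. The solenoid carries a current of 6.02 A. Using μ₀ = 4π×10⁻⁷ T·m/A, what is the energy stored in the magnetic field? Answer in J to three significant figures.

A = πr² = π(1.590×10^-2 m)² = 7.942×10^-4 m².
L = μ₀μᵣN²A/ℓ = (4π×10⁻⁷)(2830)(2320)²(7.942×10^-4)/(0.895) = 16.99 H.
U = ½LI² = ½(16.99)(6.02)² = 307.8 J.

U ≈ 308 J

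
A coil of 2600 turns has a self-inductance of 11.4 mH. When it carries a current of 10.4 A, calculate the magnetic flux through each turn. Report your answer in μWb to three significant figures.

From L = NΦ_B/I, the flux per turn is Φ_B = LI/N.
Φ_B = (1.140×10^-2 H)(10.4 A)/2600 = 4.560×10^-5 Wb.

Φ_B ≈ 45.6 μWb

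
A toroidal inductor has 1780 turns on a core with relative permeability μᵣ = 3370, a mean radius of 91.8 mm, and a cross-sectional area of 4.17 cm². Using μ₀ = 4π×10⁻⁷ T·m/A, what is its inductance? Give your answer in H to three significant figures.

For a thin toroid, L = μ₀μᵣN²A/(2πR).
L = (4π×10⁻⁷)(3370)(1780)²(4.170×10^-4) / (2π×9.180×10^-2 m) = 9.7 H.

L ≈ 9.70 H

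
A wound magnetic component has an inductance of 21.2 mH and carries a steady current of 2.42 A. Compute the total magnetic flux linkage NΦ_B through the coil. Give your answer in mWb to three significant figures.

From L = NΦ_B/I, the flux linkage is NΦ_B = LI.
NΦ_B = (2.120×10^-2 H)(2.42 A) = 5.130×10^-2 Wb.

NΦ_B ≈ 51.3 mWb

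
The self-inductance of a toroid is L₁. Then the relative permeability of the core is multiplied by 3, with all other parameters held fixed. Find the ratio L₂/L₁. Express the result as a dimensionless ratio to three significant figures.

For a toroid, L ∝ μᵣN²A/R.
L₂/L₁ = (3) = 3.00.

L₂/L₁ = 3.00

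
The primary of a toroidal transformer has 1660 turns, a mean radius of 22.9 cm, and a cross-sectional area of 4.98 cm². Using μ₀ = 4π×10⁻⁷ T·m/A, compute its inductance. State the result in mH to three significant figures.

L ≈ 1.20 mH

For a thin toroid, L = μ₀N²A/(2πR).
L = (4π×10⁻⁷)(1660)²(4.980×10^-4) / (2π×0.229 m) = 1.199×10^-3 H.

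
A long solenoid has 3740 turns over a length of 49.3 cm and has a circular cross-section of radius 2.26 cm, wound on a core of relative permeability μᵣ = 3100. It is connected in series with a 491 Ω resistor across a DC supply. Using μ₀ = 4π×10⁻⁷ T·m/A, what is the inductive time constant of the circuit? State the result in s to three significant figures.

A = πr² = π(2.260×10^-2 m)² = 1.6046×10^-3 m².
L = μ₀μᵣN²A/ℓ = (4π×10⁻⁷)(3100)(3740)²(1.6046×10^-3)/(0.493) = 177.4 H.
τ = L/R = (177.4)/(491) = 0.3612 s.

τ ≈ 0.361 s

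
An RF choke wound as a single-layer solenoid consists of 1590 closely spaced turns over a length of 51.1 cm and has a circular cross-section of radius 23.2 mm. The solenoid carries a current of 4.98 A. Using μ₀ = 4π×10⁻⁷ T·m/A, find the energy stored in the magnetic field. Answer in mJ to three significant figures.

A = πr² = π(2.320×10^-2 m)² = 1.691×10^-3 m².
L = μ₀N²A/ℓ = (4π×10⁻⁷)(1590)²(1.691×10^-3)/(0.511) = 1.051×10^-2 H.
U = ½LI² = ½(1.051×10^-2)(4.98)² = 0.1304 J.

U ≈ 130 mJ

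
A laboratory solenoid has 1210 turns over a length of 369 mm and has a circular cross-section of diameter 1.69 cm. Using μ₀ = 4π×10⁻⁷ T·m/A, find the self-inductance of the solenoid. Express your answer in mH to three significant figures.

L ≈ 1.12 mH

A = π(d/2)² = π(8.450×10^-3 m)² = 2.243×10^-4 m².
For a long solenoid, L = μ₀N²A/ℓ.
L = (4π×10⁻⁷)(1210)²(2.243×10^-4)/(0.369 m) = 1.118×10^-3 H.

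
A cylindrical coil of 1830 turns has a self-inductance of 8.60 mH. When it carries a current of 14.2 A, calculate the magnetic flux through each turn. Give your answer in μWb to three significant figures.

From L = NΦ_B/I, the flux per turn is Φ_B = LI/N.
Φ_B = (8.600×10^-3 H)(14.2 A)/1830 = 6.673×10^-5 Wb.

Φ_B ≈ 66.7 μWb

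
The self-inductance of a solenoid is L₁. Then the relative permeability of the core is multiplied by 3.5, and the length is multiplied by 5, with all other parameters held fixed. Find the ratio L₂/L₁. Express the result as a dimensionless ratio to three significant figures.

L₂/L₁ = 0.700

For a solenoid, L ∝ μᵣN²A/ℓ.
L₂/L₁ = (3.5) × (5)^-1 = 0.700.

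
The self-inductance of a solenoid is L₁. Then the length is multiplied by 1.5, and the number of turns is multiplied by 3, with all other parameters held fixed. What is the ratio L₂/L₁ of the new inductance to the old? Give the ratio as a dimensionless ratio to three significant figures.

L₂/L₁ = 6.00

For a solenoid, L ∝ μᵣN²A/ℓ.
L₂/L₁ = (1.5)^-1 × (3)^2 = 6.00.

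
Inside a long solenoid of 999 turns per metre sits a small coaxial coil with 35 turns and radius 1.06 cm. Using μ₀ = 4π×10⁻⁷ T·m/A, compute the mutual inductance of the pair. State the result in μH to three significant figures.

M ≈ 15.5 μH

The outer solenoid produces a uniform field B₁ = μ₀n₁I₁ across the inner coil,
so the flux linkage is N₂Φ = N₂B₁A₂ = μ₀n₁N₂A₂·I₁, giving M = μ₀n₁N₂A₂.
A₂ = πr² = π(1.060×10^-2 m)² = 3.530×10^-4 m².
M = (4π×10⁻⁷)(999)(35)(3.530×10^-4) = 1.551×10^-5 H.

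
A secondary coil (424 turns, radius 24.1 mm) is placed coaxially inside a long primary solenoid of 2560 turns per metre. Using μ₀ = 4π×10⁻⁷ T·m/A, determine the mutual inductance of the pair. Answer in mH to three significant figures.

The outer solenoid produces a uniform field B₁ = μ₀n₁I₁ across the inner coil,
so the flux linkage is N₂Φ = N₂B₁A₂ = μ₀n₁N₂A₂·I₁, giving M = μ₀n₁N₂A₂.
A₂ = πr² = π(2.410×10^-2 m)² = 1.8247×10^-3 m².
M = (4π×10⁻⁷)(2560)(424)(1.8247×10^-3) = 2.489×10^-3 H.

M ≈ 2.49 mH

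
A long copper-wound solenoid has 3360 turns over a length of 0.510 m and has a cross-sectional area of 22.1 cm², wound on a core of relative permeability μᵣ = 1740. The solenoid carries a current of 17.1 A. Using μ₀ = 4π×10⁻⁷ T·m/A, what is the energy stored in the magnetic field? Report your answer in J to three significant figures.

A = 22.1 cm² = 2.210×10^-3 m².
L = μ₀μᵣN²A/ℓ = (4π×10⁻⁷)(1740)(3360)²(2.210×10^-3)/(0.51) = 107 H.
U = ½LI² = ½(107)(17.1)² = 1.564×10^4 J.

U ≈ 15600 J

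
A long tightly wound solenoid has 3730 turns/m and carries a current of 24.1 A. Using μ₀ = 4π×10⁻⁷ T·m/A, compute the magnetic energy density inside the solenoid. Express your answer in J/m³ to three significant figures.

B = μ₀nI = (4π×10⁻⁷)(3.730×10^3)(24.1) = 0.113 T.
u = B²/(2μ₀) = (0.113)²/(2×4π×10⁻⁷) = 5.077×10^3 J/m³.

u ≈ 5080 J/m³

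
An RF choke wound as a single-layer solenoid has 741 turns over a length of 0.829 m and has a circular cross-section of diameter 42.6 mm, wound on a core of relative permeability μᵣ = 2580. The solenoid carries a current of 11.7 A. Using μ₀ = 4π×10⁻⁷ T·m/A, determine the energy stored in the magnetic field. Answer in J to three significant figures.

U ≈ 209 J

A = π(d/2)² = π(2.130×10^-2 m)² = 1.425×10^-3 m².
L = μ₀μᵣN²A/ℓ = (4π×10⁻⁷)(2580)(741)²(1.425×10^-3)/(0.829) = 3.061 H.
U = ½LI² = ½(3.061)(11.7)² = 209.49 J.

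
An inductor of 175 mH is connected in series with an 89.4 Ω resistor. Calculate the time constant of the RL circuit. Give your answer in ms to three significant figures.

τ ≈ 1.96 ms

τ = L/R = (0.175 H)/(89.4 Ω) = 1.957×10^-3 s.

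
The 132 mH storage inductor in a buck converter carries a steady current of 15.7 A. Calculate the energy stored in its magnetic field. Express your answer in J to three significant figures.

Stored magnetic energy: U = ½LI².
U = ½(0.132 H)(15.7 A)² = 16.27 J.

U ≈ 16.3 J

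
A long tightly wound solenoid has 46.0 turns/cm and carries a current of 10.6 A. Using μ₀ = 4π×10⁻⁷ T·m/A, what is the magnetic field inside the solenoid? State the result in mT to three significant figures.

B ≈ 61.3 mT

Inside a long solenoid, B = μ₀nI.
B = (4π×10⁻⁷)(4.600×10^3 m⁻¹)(10.6 A) = 6.127×10^-2 T.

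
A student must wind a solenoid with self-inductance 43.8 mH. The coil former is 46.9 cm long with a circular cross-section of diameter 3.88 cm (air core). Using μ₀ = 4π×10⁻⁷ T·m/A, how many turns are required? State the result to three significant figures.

A = π(d/2)² = π(1.940×10^-2 m)² = 1.182×10^-3 m².
From L = μ₀N²A/ℓ, N = √(Lℓ / (μ₀A)).
N = √[(4.380×10^-2)(0.469) / ((4π×10⁻⁷)×1.182×10^-3)] = √(1.383×10^7) ≈ 3718.3.

N ≈ 3720 turns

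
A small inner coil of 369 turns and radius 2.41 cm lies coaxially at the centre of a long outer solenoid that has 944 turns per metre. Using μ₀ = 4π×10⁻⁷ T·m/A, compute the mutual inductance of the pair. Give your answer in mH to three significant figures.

The outer solenoid produces a uniform field B₁ = μ₀n₁I₁ across the inner coil,
so the flux linkage is N₂Φ = N₂B₁A₂ = μ₀n₁N₂A₂·I₁, giving M = μ₀n₁N₂A₂.
A₂ = πr² = π(2.410×10^-2 m)² = 1.8247×10^-3 m².
M = (4π×10⁻⁷)(944)(369)(1.8247×10^-3) = 7.987×10^-4 H.

M ≈ 0.799 mH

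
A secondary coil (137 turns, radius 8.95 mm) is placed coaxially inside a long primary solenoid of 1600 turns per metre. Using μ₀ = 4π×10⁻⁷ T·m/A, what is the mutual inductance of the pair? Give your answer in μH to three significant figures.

M ≈ 69.3 μH

The outer solenoid produces a uniform field B₁ = μ₀n₁I₁ across the inner coil,
so the flux linkage is N₂Φ = N₂B₁A₂ = μ₀n₁N₂A₂·I₁, giving M = μ₀n₁N₂A₂.
A₂ = πr² = π(8.950×10^-3 m)² = 2.516×10^-4 m².
M = (4π×10⁻⁷)(1600)(137)(2.516×10^-4) = 6.932×10^-5 H.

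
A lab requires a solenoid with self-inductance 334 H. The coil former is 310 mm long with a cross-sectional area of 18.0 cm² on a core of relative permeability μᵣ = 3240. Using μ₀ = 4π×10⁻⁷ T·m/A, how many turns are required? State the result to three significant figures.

A = 18.0 cm² = 1.800×10^-3 m².
From L = μ₀μᵣN²A/ℓ, N = √(Lℓ / (μ₀μᵣA)).
N = √[(334)(0.31) / ((4π×10⁻⁷)(3240)×1.800×10^-3)] = √(1.413×10^7) ≈ 3758.7.

N ≈ 3760 turns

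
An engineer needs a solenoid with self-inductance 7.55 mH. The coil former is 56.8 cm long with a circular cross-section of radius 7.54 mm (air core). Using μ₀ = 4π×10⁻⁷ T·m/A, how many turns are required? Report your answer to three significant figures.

N ≈ 4370 turns

A = πr² = π(7.540×10^-3 m)² = 1.786×10^-4 m².
From L = μ₀N²A/ℓ, N = √(Lℓ / (μ₀A)).
N = √[(7.550×10^-3)(0.568) / ((4π×10⁻⁷)×1.786×10^-4)] = √(1.911×10^7) ≈ 4371.2.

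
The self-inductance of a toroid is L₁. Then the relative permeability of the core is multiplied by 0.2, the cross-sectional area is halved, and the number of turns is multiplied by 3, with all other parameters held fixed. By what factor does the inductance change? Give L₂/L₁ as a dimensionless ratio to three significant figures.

For a toroid, L ∝ μᵣN²A/R.
L₂/L₁ = (0.2) × (0.5) × (3)^2 = 0.900.

L₂/L₁ = 0.900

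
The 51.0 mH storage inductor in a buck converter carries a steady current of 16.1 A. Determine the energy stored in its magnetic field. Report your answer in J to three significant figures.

U ≈ 6.61 J

Stored magnetic energy: U = ½LI².
U = ½(5.100×10^-2 H)(16.1 A)² = 6.61 J.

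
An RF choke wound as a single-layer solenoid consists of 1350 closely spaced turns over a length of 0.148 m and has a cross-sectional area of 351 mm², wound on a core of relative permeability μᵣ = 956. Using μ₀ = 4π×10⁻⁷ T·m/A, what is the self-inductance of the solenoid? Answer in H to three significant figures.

A = 351 mm² = 3.510×10^-4 m².
For a long solenoid, L = μ₀μᵣN²A/ℓ.
L = (4π×10⁻⁷)(956)(1350)²(3.510×10^-4)/(0.148 m) = 5.193 H.

L ≈ 5.19 H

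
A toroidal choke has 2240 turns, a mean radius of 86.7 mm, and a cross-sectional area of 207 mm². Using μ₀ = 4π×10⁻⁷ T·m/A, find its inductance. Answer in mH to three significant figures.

For a thin toroid, L = μ₀N²A/(2πR).
L = (4π×10⁻⁷)(2240)²(2.070×10^-4) / (2π×8.670×10^-2 m) = 2.396×10^-3 H.

L ≈ 2.40 mH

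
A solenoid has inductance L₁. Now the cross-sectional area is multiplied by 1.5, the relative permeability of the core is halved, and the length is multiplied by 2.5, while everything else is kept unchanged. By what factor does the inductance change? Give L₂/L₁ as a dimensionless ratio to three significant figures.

For a solenoid, L ∝ μᵣN²A/ℓ.
L₂/L₁ = (1.5) × (0.5) × (2.5)^-1 = 0.300.

L₂/L₁ = 0.300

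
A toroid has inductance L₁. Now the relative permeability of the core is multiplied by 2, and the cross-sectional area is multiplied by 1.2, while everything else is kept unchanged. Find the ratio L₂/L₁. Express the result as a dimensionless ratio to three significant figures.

For a toroid, L ∝ μᵣN²A/R.
L₂/L₁ = (2) × (1.2) = 2.40.

L₂/L₁ = 2.40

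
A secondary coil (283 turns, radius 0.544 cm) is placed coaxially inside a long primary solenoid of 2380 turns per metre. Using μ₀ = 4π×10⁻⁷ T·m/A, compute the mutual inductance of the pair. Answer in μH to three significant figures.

M ≈ 78.7 μH

The outer solenoid produces a uniform field B₁ = μ₀n₁I₁ across the inner coil,
so the flux linkage is N₂Φ = N₂B₁A₂ = μ₀n₁N₂A₂·I₁, giving M = μ₀n₁N₂A₂.
A₂ = πr² = π(5.440×10^-3 m)² = 9.297×10^-5 m².
M = (4π×10⁻⁷)(2380)(283)(9.297×10^-5) = 7.869×10^-5 H.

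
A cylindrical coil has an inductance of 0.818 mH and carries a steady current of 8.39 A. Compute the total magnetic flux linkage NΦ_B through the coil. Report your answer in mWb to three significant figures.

NΦ_B ≈ 6.86 mWb

From L = NΦ_B/I, the flux linkage is NΦ_B = LI.
NΦ_B = (8.180×10^-4 H)(8.39 A) = 6.863×10^-3 Wb.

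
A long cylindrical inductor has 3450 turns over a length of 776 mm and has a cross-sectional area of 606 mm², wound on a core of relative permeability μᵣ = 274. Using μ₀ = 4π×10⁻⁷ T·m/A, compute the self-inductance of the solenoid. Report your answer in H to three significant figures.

A = 606 mm² = 6.060×10^-4 m².
For a long solenoid, L = μ₀μᵣN²A/ℓ.
L = (4π×10⁻⁷)(274)(3450)²(6.060×10^-4)/(0.776 m) = 3.2 H.

L ≈ 3.20 H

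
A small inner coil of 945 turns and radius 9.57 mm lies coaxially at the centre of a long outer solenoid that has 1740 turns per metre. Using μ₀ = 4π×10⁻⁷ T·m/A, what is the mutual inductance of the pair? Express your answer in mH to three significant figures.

The outer solenoid produces a uniform field B₁ = μ₀n₁I₁ across the inner coil,
so the flux linkage is N₂Φ = N₂B₁A₂ = μ₀n₁N₂A₂·I₁, giving M = μ₀n₁N₂A₂.
A₂ = πr² = π(9.570×10^-3 m)² = 2.877×10^-4 m².
M = (4π×10⁻⁷)(1740)(945)(2.877×10^-4) = 5.945×10^-4 H.

M ≈ 0.595 mH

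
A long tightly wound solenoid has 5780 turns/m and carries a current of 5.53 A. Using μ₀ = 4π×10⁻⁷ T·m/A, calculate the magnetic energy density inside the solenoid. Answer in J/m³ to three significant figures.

B = μ₀nI = (4π×10⁻⁷)(5.780×10^3)(5.53) = 4.017×10^-2 T.
u = B²/(2μ₀) = (4.017×10^-2)²/(2×4π×10⁻⁷) = 641.9 J/m³.

u ≈ 642 J/m³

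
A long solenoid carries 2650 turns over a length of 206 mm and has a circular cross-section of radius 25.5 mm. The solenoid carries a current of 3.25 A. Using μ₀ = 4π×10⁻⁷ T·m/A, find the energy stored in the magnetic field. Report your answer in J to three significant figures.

A = πr² = π(2.550×10^-2 m)² = 2.043×10^-3 m².
L = μ₀N²A/ℓ = (4π×10⁻⁷)(2650)²(2.043×10^-3)/(0.206) = 8.751×10^-2 H.
U = ½LI² = ½(8.751×10^-2)(3.25)² = 0.4622 J.

U ≈ 0.462 J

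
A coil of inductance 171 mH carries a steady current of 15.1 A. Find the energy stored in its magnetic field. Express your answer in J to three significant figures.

U ≈ 19.5 J

Stored magnetic energy: U = ½LI².
U = ½(0.171 H)(15.1 A)² = 19.49 J.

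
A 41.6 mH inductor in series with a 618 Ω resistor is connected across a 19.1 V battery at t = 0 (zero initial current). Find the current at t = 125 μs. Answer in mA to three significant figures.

I ≈ 26.1 mA

τ = L/R = 4.160×10^-2/618 = 6.731×10^-5 s; final current I_∞ = ε/R = 19.1/618 = 3.091×10^-2 A.
I(t) = I_∞(1 − e^(−t/τ)) with t/τ = 1.857.
I = (3.091×10^-2)(1 − e^(−1.857)) = 2.608×10^-2 A.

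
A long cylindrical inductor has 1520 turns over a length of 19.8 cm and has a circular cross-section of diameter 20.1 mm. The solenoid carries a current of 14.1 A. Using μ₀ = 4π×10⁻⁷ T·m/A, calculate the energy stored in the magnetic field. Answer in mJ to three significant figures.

A = π(d/2)² = π(1.005×10^-2 m)² = 3.173×10^-4 m².
L = μ₀N²A/ℓ = (4π×10⁻⁷)(1520)²(3.173×10^-4)/(0.198) = 4.653×10^-3 H.
U = ½LI² = ½(4.653×10^-3)(14.1)² = 0.4625 J.

U ≈ 463 mJ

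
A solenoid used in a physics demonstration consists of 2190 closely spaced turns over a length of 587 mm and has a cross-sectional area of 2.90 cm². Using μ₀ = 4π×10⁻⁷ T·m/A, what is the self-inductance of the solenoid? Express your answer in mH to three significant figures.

L ≈ 2.98 mH

A = 2.90 cm² = 2.900×10^-4 m².
For a long solenoid, L = μ₀N²A/ℓ.
L = (4π×10⁻⁷)(2190)²(2.900×10^-4)/(0.587 m) = 2.978×10^-3 H.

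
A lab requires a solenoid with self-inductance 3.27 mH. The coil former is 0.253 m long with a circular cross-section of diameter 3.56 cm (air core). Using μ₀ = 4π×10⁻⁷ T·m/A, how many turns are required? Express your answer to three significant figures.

A = π(d/2)² = π(1.780×10^-2 m)² = 9.954×10^-4 m².
From L = μ₀N²A/ℓ, N = √(Lℓ / (μ₀A)).
N = √[(3.270×10^-3)(0.253) / ((4π×10⁻⁷)×9.954×10^-4)] = √(6.614×10^5) ≈ 813.3.

N ≈ 813 turns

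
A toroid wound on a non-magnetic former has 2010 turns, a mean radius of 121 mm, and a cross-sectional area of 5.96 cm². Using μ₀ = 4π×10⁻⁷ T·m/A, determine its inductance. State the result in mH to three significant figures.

For a thin toroid, L = μ₀N²A/(2πR).
L = (4π×10⁻⁷)(2010)²(5.960×10^-4) / (2π×0.121 m) = 3.980×10^-3 H.

L ≈ 3.98 mH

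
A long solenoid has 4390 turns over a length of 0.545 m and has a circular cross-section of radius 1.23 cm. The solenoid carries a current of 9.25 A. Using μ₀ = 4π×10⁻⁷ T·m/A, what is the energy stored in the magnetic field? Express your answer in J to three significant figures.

U ≈ 0.904 J

A = πr² = π(1.230×10^-2 m)² = 4.753×10^-4 m².
L = μ₀N²A/ℓ = (4π×10⁻⁷)(4390)²(4.753×10^-4)/(0.545) = 2.112×10^-2 H.
U = ½LI² = ½(2.112×10^-2)(9.25)² = 0.9036 J.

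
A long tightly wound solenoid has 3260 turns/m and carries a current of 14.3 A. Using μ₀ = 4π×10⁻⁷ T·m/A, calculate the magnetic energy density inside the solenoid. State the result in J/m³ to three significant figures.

B = μ₀nI = (4π×10⁻⁷)(3.260×10^3)(14.3) = 5.858×10^-2 T.
u = B²/(2μ₀) = (5.858×10^-2)²/(2×4π×10⁻⁷) = 1.365×10^3 J/m³.

u ≈ 1370 J/m³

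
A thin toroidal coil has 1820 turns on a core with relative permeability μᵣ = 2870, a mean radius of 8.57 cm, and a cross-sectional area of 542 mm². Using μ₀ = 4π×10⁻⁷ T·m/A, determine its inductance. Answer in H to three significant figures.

L ≈ 12.0 H

For a thin toroid, L = μ₀μᵣN²A/(2πR).
L = (4π×10⁻⁷)(2870)(1820)²(5.420×10^-4) / (2π×8.570×10^-2 m) = 12.02 H.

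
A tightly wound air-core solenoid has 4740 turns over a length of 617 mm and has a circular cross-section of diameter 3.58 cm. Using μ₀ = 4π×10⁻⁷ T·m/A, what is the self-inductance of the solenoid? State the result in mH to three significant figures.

L ≈ 46.1 mH

A = π(d/2)² = π(1.790×10^-2 m)² = 1.007×10^-3 m².
For a long solenoid, L = μ₀N²A/ℓ.
L = (4π×10⁻⁷)(4740)²(1.007×10^-3)/(0.617 m) = 4.606×10^-2 H.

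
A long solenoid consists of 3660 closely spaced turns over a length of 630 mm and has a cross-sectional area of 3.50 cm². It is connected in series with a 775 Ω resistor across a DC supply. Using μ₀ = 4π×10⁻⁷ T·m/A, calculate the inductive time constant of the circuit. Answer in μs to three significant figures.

τ ≈ 12.1 μs

A = 3.50 cm² = 3.500×10^-4 m².
L = μ₀N²A/ℓ = (4π×10⁻⁷)(3660)²(3.500×10^-4)/(0.63) = 9.352×10^-3 H.
τ = L/R = (9.352×10^-3)/(775) = 1.207×10^-5 s.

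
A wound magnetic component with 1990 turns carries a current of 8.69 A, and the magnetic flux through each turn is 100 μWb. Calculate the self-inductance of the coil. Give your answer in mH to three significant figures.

Self-inductance is defined by L = NΦ_B/I (flux linkage over current).
L = (1990)(1.000×10^-4 Wb)/(8.69 A) = 2.290×10^-2 H.

L ≈ 22.9 mH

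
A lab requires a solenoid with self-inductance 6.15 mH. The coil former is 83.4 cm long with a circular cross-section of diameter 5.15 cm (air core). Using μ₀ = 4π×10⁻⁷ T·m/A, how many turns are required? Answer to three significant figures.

A = π(d/2)² = π(2.575×10^-2 m)² = 2.083×10^-3 m².
From L = μ₀N²A/ℓ, N = √(Lℓ / (μ₀A)).
N = √[(6.150×10^-3)(0.834) / ((4π×10⁻⁷)×2.083×10^-3)] = √(1.959×10^6) ≈ 1399.8.

N ≈ 1400 turns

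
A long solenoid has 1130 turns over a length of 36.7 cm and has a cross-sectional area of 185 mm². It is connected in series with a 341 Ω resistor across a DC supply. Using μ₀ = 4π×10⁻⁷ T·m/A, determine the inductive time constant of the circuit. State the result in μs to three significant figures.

A = 185 mm² = 1.850×10^-4 m².
L = μ₀N²A/ℓ = (4π×10⁻⁷)(1130)²(1.850×10^-4)/(0.367) = 8.089×10^-4 H.
τ = L/R = (8.089×10^-4)/(341) = 2.372×10^-6 s.

τ ≈ 2.37 μs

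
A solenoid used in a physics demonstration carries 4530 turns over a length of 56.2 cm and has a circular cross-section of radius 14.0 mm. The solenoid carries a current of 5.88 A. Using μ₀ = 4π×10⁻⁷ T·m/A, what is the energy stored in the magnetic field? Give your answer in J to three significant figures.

U ≈ 0.488 J

A = πr² = π(1.400×10^-2 m)² = 6.158×10^-4 m².
L = μ₀N²A/ℓ = (4π×10⁻⁷)(4530)²(6.158×10^-4)/(0.562) = 2.825×10^-2 H.
U = ½LI² = ½(2.825×10^-2)(5.88)² = 0.4884 J.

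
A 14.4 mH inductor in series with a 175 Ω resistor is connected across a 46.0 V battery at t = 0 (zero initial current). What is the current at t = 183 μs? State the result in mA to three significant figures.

I ≈ 234 mA

τ = L/R = 1.440×10^-2/175 = 8.229×10^-5 s; final current I_∞ = ε/R = 46.0/175 = 0.2629 A.
I(t) = I_∞(1 − e^(−t/τ)) with t/τ = 2.224.
I = (0.2629)(1 − e^(−2.224)) = 0.2344 A.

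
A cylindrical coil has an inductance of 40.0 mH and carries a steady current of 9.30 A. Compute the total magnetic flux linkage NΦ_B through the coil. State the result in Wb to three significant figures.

From L = NΦ_B/I, the flux linkage is NΦ_B = LI.
NΦ_B = (4.000×10^-2 H)(9.30 A) = 0.372 Wb.

NΦ_B ≈ 0.372 Wb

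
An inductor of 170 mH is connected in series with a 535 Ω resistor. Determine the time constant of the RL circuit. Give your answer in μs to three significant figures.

τ ≈ 318 μs

τ = L/R = (0.17 H)/(535 Ω) = 3.178×10^-4 s.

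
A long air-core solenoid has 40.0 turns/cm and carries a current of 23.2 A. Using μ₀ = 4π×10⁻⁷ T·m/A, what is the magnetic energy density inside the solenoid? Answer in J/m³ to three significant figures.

B = μ₀nI = (4π×10⁻⁷)(4.000×10^3)(23.2) = 0.1166 T.
u = B²/(2μ₀) = (0.1166)²/(2×4π×10⁻⁷) = 5.411×10^3 J/m³.

u ≈ 5410 J/m³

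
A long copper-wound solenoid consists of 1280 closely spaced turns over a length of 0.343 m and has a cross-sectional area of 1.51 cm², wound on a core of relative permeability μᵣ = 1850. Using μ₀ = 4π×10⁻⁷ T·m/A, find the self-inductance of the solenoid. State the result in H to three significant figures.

L ≈ 1.68 H

A = 1.51 cm² = 1.510×10^-4 m².
For a long solenoid, L = μ₀μᵣN²A/ℓ.
L = (4π×10⁻⁷)(1850)(1280)²(1.510×10^-4)/(0.343 m) = 1.677 H.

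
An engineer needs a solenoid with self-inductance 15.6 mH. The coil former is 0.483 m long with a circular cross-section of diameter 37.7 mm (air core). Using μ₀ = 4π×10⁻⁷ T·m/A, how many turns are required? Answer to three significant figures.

N ≈ 2320 turns

A = π(d/2)² = π(1.885×10^-2 m)² = 1.116×10^-3 m².
From L = μ₀N²A/ℓ, N = √(Lℓ / (μ₀A)).
N = √[(1.560×10^-2)(0.483) / ((4π×10⁻⁷)×1.116×10^-3)] = √(5.371×10^6) ≈ 2317.6.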